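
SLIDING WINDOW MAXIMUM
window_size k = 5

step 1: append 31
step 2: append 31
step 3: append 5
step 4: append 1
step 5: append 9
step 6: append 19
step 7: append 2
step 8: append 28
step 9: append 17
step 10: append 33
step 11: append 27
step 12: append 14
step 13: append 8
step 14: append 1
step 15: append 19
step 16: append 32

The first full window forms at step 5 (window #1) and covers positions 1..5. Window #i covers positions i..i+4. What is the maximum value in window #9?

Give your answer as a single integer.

step 1: append 31 -> window=[31] (not full yet)
step 2: append 31 -> window=[31, 31] (not full yet)
step 3: append 5 -> window=[31, 31, 5] (not full yet)
step 4: append 1 -> window=[31, 31, 5, 1] (not full yet)
step 5: append 9 -> window=[31, 31, 5, 1, 9] -> max=31
step 6: append 19 -> window=[31, 5, 1, 9, 19] -> max=31
step 7: append 2 -> window=[5, 1, 9, 19, 2] -> max=19
step 8: append 28 -> window=[1, 9, 19, 2, 28] -> max=28
step 9: append 17 -> window=[9, 19, 2, 28, 17] -> max=28
step 10: append 33 -> window=[19, 2, 28, 17, 33] -> max=33
step 11: append 27 -> window=[2, 28, 17, 33, 27] -> max=33
step 12: append 14 -> window=[28, 17, 33, 27, 14] -> max=33
step 13: append 8 -> window=[17, 33, 27, 14, 8] -> max=33
Window #9 max = 33

Answer: 33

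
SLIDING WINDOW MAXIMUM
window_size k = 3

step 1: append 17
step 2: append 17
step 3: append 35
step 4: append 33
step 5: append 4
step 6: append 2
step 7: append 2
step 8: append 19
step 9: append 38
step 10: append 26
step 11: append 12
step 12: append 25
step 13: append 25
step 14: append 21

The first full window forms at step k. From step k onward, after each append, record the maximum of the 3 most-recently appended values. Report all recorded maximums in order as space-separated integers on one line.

step 1: append 17 -> window=[17] (not full yet)
step 2: append 17 -> window=[17, 17] (not full yet)
step 3: append 35 -> window=[17, 17, 35] -> max=35
step 4: append 33 -> window=[17, 35, 33] -> max=35
step 5: append 4 -> window=[35, 33, 4] -> max=35
step 6: append 2 -> window=[33, 4, 2] -> max=33
step 7: append 2 -> window=[4, 2, 2] -> max=4
step 8: append 19 -> window=[2, 2, 19] -> max=19
step 9: append 38 -> window=[2, 19, 38] -> max=38
step 10: append 26 -> window=[19, 38, 26] -> max=38
step 11: append 12 -> window=[38, 26, 12] -> max=38
step 12: append 25 -> window=[26, 12, 25] -> max=26
step 13: append 25 -> window=[12, 25, 25] -> max=25
step 14: append 21 -> window=[25, 25, 21] -> max=25

Answer: 35 35 35 33 4 19 38 38 38 26 25 25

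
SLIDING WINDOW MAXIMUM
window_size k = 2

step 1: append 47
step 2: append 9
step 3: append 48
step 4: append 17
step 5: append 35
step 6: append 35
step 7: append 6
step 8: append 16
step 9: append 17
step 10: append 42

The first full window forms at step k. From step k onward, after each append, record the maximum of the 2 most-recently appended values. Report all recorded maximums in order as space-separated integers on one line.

step 1: append 47 -> window=[47] (not full yet)
step 2: append 9 -> window=[47, 9] -> max=47
step 3: append 48 -> window=[9, 48] -> max=48
step 4: append 17 -> window=[48, 17] -> max=48
step 5: append 35 -> window=[17, 35] -> max=35
step 6: append 35 -> window=[35, 35] -> max=35
step 7: append 6 -> window=[35, 6] -> max=35
step 8: append 16 -> window=[6, 16] -> max=16
step 9: append 17 -> window=[16, 17] -> max=17
step 10: append 42 -> window=[17, 42] -> max=42

Answer: 47 48 48 35 35 35 16 17 42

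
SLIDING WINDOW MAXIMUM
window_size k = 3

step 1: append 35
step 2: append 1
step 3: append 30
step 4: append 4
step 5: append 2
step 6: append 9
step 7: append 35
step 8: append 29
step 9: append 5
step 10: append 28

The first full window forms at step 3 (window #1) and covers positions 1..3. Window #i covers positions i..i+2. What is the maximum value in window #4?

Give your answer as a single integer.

Answer: 9

Derivation:
step 1: append 35 -> window=[35] (not full yet)
step 2: append 1 -> window=[35, 1] (not full yet)
step 3: append 30 -> window=[35, 1, 30] -> max=35
step 4: append 4 -> window=[1, 30, 4] -> max=30
step 5: append 2 -> window=[30, 4, 2] -> max=30
step 6: append 9 -> window=[4, 2, 9] -> max=9
Window #4 max = 9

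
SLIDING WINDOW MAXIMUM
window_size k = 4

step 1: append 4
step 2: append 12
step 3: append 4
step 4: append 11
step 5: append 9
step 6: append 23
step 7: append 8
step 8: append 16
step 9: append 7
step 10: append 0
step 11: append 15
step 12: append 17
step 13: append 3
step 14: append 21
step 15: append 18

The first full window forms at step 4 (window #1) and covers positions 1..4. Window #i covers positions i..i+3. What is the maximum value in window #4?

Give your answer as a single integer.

Answer: 23

Derivation:
step 1: append 4 -> window=[4] (not full yet)
step 2: append 12 -> window=[4, 12] (not full yet)
step 3: append 4 -> window=[4, 12, 4] (not full yet)
step 4: append 11 -> window=[4, 12, 4, 11] -> max=12
step 5: append 9 -> window=[12, 4, 11, 9] -> max=12
step 6: append 23 -> window=[4, 11, 9, 23] -> max=23
step 7: append 8 -> window=[11, 9, 23, 8] -> max=23
Window #4 max = 23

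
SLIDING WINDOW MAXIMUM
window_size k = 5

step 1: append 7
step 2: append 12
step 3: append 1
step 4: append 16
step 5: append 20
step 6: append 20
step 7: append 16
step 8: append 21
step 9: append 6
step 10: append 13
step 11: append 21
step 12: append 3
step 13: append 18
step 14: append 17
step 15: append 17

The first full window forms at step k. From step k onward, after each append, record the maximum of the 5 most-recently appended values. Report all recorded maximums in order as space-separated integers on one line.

step 1: append 7 -> window=[7] (not full yet)
step 2: append 12 -> window=[7, 12] (not full yet)
step 3: append 1 -> window=[7, 12, 1] (not full yet)
step 4: append 16 -> window=[7, 12, 1, 16] (not full yet)
step 5: append 20 -> window=[7, 12, 1, 16, 20] -> max=20
step 6: append 20 -> window=[12, 1, 16, 20, 20] -> max=20
step 7: append 16 -> window=[1, 16, 20, 20, 16] -> max=20
step 8: append 21 -> window=[16, 20, 20, 16, 21] -> max=21
step 9: append 6 -> window=[20, 20, 16, 21, 6] -> max=21
step 10: append 13 -> window=[20, 16, 21, 6, 13] -> max=21
step 11: append 21 -> window=[16, 21, 6, 13, 21] -> max=21
step 12: append 3 -> window=[21, 6, 13, 21, 3] -> max=21
step 13: append 18 -> window=[6, 13, 21, 3, 18] -> max=21
step 14: append 17 -> window=[13, 21, 3, 18, 17] -> max=21
step 15: append 17 -> window=[21, 3, 18, 17, 17] -> max=21

Answer: 20 20 20 21 21 21 21 21 21 21 21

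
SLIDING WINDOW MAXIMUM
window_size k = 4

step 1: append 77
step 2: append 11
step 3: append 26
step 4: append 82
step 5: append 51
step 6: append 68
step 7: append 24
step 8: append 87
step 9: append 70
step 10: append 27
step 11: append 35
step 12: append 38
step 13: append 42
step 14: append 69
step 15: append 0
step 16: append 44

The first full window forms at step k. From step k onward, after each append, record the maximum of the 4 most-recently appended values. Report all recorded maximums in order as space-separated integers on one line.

Answer: 82 82 82 82 87 87 87 87 70 42 69 69 69

Derivation:
step 1: append 77 -> window=[77] (not full yet)
step 2: append 11 -> window=[77, 11] (not full yet)
step 3: append 26 -> window=[77, 11, 26] (not full yet)
step 4: append 82 -> window=[77, 11, 26, 82] -> max=82
step 5: append 51 -> window=[11, 26, 82, 51] -> max=82
step 6: append 68 -> window=[26, 82, 51, 68] -> max=82
step 7: append 24 -> window=[82, 51, 68, 24] -> max=82
step 8: append 87 -> window=[51, 68, 24, 87] -> max=87
step 9: append 70 -> window=[68, 24, 87, 70] -> max=87
step 10: append 27 -> window=[24, 87, 70, 27] -> max=87
step 11: append 35 -> window=[87, 70, 27, 35] -> max=87
step 12: append 38 -> window=[70, 27, 35, 38] -> max=70
step 13: append 42 -> window=[27, 35, 38, 42] -> max=42
step 14: append 69 -> window=[35, 38, 42, 69] -> max=69
step 15: append 0 -> window=[38, 42, 69, 0] -> max=69
step 16: append 44 -> window=[42, 69, 0, 44] -> max=69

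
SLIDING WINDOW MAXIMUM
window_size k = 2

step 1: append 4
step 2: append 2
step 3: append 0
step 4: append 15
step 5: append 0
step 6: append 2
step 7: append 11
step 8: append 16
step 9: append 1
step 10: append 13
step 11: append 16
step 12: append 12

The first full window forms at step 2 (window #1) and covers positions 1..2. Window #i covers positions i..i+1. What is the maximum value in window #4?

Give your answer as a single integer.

step 1: append 4 -> window=[4] (not full yet)
step 2: append 2 -> window=[4, 2] -> max=4
step 3: append 0 -> window=[2, 0] -> max=2
step 4: append 15 -> window=[0, 15] -> max=15
step 5: append 0 -> window=[15, 0] -> max=15
Window #4 max = 15

Answer: 15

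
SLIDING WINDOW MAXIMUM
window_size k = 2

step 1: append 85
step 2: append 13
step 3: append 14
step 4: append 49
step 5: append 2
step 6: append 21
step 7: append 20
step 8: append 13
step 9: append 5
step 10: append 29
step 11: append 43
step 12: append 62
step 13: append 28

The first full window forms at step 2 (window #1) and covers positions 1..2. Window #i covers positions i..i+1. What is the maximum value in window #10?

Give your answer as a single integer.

Answer: 43

Derivation:
step 1: append 85 -> window=[85] (not full yet)
step 2: append 13 -> window=[85, 13] -> max=85
step 3: append 14 -> window=[13, 14] -> max=14
step 4: append 49 -> window=[14, 49] -> max=49
step 5: append 2 -> window=[49, 2] -> max=49
step 6: append 21 -> window=[2, 21] -> max=21
step 7: append 20 -> window=[21, 20] -> max=21
step 8: append 13 -> window=[20, 13] -> max=20
step 9: append 5 -> window=[13, 5] -> max=13
step 10: append 29 -> window=[5, 29] -> max=29
step 11: append 43 -> window=[29, 43] -> max=43
Window #10 max = 43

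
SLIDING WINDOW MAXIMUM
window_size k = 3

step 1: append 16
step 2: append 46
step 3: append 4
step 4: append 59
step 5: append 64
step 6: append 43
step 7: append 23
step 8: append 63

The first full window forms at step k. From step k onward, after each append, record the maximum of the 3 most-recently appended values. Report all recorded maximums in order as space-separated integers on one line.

Answer: 46 59 64 64 64 63

Derivation:
step 1: append 16 -> window=[16] (not full yet)
step 2: append 46 -> window=[16, 46] (not full yet)
step 3: append 4 -> window=[16, 46, 4] -> max=46
step 4: append 59 -> window=[46, 4, 59] -> max=59
step 5: append 64 -> window=[4, 59, 64] -> max=64
step 6: append 43 -> window=[59, 64, 43] -> max=64
step 7: append 23 -> window=[64, 43, 23] -> max=64
step 8: append 63 -> window=[43, 23, 63] -> max=63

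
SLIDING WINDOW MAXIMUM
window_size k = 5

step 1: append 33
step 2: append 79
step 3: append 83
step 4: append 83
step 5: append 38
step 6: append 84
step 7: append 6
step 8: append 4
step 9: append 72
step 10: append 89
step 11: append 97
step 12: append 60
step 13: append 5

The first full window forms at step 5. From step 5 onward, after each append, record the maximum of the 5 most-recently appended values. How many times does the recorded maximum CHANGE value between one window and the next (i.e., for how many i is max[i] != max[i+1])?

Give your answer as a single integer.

step 1: append 33 -> window=[33] (not full yet)
step 2: append 79 -> window=[33, 79] (not full yet)
step 3: append 83 -> window=[33, 79, 83] (not full yet)
step 4: append 83 -> window=[33, 79, 83, 83] (not full yet)
step 5: append 38 -> window=[33, 79, 83, 83, 38] -> max=83
step 6: append 84 -> window=[79, 83, 83, 38, 84] -> max=84
step 7: append 6 -> window=[83, 83, 38, 84, 6] -> max=84
step 8: append 4 -> window=[83, 38, 84, 6, 4] -> max=84
step 9: append 72 -> window=[38, 84, 6, 4, 72] -> max=84
step 10: append 89 -> window=[84, 6, 4, 72, 89] -> max=89
step 11: append 97 -> window=[6, 4, 72, 89, 97] -> max=97
step 12: append 60 -> window=[4, 72, 89, 97, 60] -> max=97
step 13: append 5 -> window=[72, 89, 97, 60, 5] -> max=97
Recorded maximums: 83 84 84 84 84 89 97 97 97
Changes between consecutive maximums: 3

Answer: 3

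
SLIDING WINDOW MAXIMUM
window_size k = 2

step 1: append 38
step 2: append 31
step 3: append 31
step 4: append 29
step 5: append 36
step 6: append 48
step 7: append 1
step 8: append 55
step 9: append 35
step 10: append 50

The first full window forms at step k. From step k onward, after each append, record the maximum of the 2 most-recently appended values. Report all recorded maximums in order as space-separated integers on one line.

step 1: append 38 -> window=[38] (not full yet)
step 2: append 31 -> window=[38, 31] -> max=38
step 3: append 31 -> window=[31, 31] -> max=31
step 4: append 29 -> window=[31, 29] -> max=31
step 5: append 36 -> window=[29, 36] -> max=36
step 6: append 48 -> window=[36, 48] -> max=48
step 7: append 1 -> window=[48, 1] -> max=48
step 8: append 55 -> window=[1, 55] -> max=55
step 9: append 35 -> window=[55, 35] -> max=55
step 10: append 50 -> window=[35, 50] -> max=50

Answer: 38 31 31 36 48 48 55 55 50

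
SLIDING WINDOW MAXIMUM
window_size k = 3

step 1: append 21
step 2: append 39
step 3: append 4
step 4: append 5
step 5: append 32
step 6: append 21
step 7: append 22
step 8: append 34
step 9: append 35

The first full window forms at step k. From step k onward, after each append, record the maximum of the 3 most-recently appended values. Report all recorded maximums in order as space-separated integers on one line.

step 1: append 21 -> window=[21] (not full yet)
step 2: append 39 -> window=[21, 39] (not full yet)
step 3: append 4 -> window=[21, 39, 4] -> max=39
step 4: append 5 -> window=[39, 4, 5] -> max=39
step 5: append 32 -> window=[4, 5, 32] -> max=32
step 6: append 21 -> window=[5, 32, 21] -> max=32
step 7: append 22 -> window=[32, 21, 22] -> max=32
step 8: append 34 -> window=[21, 22, 34] -> max=34
step 9: append 35 -> window=[22, 34, 35] -> max=35

Answer: 39 39 32 32 32 34 35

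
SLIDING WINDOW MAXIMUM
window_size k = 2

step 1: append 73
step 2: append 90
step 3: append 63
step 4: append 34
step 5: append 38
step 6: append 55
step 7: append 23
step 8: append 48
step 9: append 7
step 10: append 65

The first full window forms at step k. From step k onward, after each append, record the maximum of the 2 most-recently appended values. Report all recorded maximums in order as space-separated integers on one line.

Answer: 90 90 63 38 55 55 48 48 65

Derivation:
step 1: append 73 -> window=[73] (not full yet)
step 2: append 90 -> window=[73, 90] -> max=90
step 3: append 63 -> window=[90, 63] -> max=90
step 4: append 34 -> window=[63, 34] -> max=63
step 5: append 38 -> window=[34, 38] -> max=38
step 6: append 55 -> window=[38, 55] -> max=55
step 7: append 23 -> window=[55, 23] -> max=55
step 8: append 48 -> window=[23, 48] -> max=48
step 9: append 7 -> window=[48, 7] -> max=48
step 10: append 65 -> window=[7, 65] -> max=65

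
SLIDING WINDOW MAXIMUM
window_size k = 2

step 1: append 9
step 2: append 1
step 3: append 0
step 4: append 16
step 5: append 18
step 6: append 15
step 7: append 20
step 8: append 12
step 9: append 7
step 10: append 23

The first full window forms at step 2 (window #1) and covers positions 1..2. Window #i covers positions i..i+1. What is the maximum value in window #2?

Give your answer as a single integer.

step 1: append 9 -> window=[9] (not full yet)
step 2: append 1 -> window=[9, 1] -> max=9
step 3: append 0 -> window=[1, 0] -> max=1
Window #2 max = 1

Answer: 1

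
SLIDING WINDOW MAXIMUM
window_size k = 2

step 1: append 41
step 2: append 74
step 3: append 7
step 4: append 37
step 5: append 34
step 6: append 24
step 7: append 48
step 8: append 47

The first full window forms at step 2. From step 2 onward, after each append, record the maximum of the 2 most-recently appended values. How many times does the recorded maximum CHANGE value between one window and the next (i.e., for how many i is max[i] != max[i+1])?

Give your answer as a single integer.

Answer: 3

Derivation:
step 1: append 41 -> window=[41] (not full yet)
step 2: append 74 -> window=[41, 74] -> max=74
step 3: append 7 -> window=[74, 7] -> max=74
step 4: append 37 -> window=[7, 37] -> max=37
step 5: append 34 -> window=[37, 34] -> max=37
step 6: append 24 -> window=[34, 24] -> max=34
step 7: append 48 -> window=[24, 48] -> max=48
step 8: append 47 -> window=[48, 47] -> max=48
Recorded maximums: 74 74 37 37 34 48 48
Changes between consecutive maximums: 3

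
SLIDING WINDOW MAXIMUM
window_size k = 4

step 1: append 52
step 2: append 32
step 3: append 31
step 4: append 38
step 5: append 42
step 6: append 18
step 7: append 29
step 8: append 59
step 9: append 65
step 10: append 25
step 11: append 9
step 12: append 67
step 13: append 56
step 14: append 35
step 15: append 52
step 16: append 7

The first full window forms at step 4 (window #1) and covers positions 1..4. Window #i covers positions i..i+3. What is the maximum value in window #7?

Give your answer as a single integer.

step 1: append 52 -> window=[52] (not full yet)
step 2: append 32 -> window=[52, 32] (not full yet)
step 3: append 31 -> window=[52, 32, 31] (not full yet)
step 4: append 38 -> window=[52, 32, 31, 38] -> max=52
step 5: append 42 -> window=[32, 31, 38, 42] -> max=42
step 6: append 18 -> window=[31, 38, 42, 18] -> max=42
step 7: append 29 -> window=[38, 42, 18, 29] -> max=42
step 8: append 59 -> window=[42, 18, 29, 59] -> max=59
step 9: append 65 -> window=[18, 29, 59, 65] -> max=65
step 10: append 25 -> window=[29, 59, 65, 25] -> max=65
Window #7 max = 65

Answer: 65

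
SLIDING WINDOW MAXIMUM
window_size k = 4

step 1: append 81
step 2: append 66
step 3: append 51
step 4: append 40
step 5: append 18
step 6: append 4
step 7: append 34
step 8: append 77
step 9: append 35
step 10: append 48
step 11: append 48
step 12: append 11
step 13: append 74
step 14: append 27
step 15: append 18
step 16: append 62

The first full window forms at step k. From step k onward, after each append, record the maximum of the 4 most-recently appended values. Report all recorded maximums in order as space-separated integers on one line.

Answer: 81 66 51 40 77 77 77 77 48 74 74 74 74

Derivation:
step 1: append 81 -> window=[81] (not full yet)
step 2: append 66 -> window=[81, 66] (not full yet)
step 3: append 51 -> window=[81, 66, 51] (not full yet)
step 4: append 40 -> window=[81, 66, 51, 40] -> max=81
step 5: append 18 -> window=[66, 51, 40, 18] -> max=66
step 6: append 4 -> window=[51, 40, 18, 4] -> max=51
step 7: append 34 -> window=[40, 18, 4, 34] -> max=40
step 8: append 77 -> window=[18, 4, 34, 77] -> max=77
step 9: append 35 -> window=[4, 34, 77, 35] -> max=77
step 10: append 48 -> window=[34, 77, 35, 48] -> max=77
step 11: append 48 -> window=[77, 35, 48, 48] -> max=77
step 12: append 11 -> window=[35, 48, 48, 11] -> max=48
step 13: append 74 -> window=[48, 48, 11, 74] -> max=74
step 14: append 27 -> window=[48, 11, 74, 27] -> max=74
step 15: append 18 -> window=[11, 74, 27, 18] -> max=74
step 16: append 62 -> window=[74, 27, 18, 62] -> max=74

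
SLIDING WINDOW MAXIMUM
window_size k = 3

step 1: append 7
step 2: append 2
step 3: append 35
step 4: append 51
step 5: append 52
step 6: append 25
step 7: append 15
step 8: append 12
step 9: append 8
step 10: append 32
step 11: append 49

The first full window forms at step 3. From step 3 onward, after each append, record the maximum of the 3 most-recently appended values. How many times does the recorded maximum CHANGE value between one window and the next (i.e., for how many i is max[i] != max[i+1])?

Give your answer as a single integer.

Answer: 6

Derivation:
step 1: append 7 -> window=[7] (not full yet)
step 2: append 2 -> window=[7, 2] (not full yet)
step 3: append 35 -> window=[7, 2, 35] -> max=35
step 4: append 51 -> window=[2, 35, 51] -> max=51
step 5: append 52 -> window=[35, 51, 52] -> max=52
step 6: append 25 -> window=[51, 52, 25] -> max=52
step 7: append 15 -> window=[52, 25, 15] -> max=52
step 8: append 12 -> window=[25, 15, 12] -> max=25
step 9: append 8 -> window=[15, 12, 8] -> max=15
step 10: append 32 -> window=[12, 8, 32] -> max=32
step 11: append 49 -> window=[8, 32, 49] -> max=49
Recorded maximums: 35 51 52 52 52 25 15 32 49
Changes between consecutive maximums: 6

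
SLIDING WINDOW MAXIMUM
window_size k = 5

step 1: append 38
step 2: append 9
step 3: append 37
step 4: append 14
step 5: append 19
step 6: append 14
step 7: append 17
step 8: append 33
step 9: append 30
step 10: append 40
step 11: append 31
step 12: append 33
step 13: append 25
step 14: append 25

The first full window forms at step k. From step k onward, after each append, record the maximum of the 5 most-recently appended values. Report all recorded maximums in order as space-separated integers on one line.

step 1: append 38 -> window=[38] (not full yet)
step 2: append 9 -> window=[38, 9] (not full yet)
step 3: append 37 -> window=[38, 9, 37] (not full yet)
step 4: append 14 -> window=[38, 9, 37, 14] (not full yet)
step 5: append 19 -> window=[38, 9, 37, 14, 19] -> max=38
step 6: append 14 -> window=[9, 37, 14, 19, 14] -> max=37
step 7: append 17 -> window=[37, 14, 19, 14, 17] -> max=37
step 8: append 33 -> window=[14, 19, 14, 17, 33] -> max=33
step 9: append 30 -> window=[19, 14, 17, 33, 30] -> max=33
step 10: append 40 -> window=[14, 17, 33, 30, 40] -> max=40
step 11: append 31 -> window=[17, 33, 30, 40, 31] -> max=40
step 12: append 33 -> window=[33, 30, 40, 31, 33] -> max=40
step 13: append 25 -> window=[30, 40, 31, 33, 25] -> max=40
step 14: append 25 -> window=[40, 31, 33, 25, 25] -> max=40

Answer: 38 37 37 33 33 40 40 40 40 40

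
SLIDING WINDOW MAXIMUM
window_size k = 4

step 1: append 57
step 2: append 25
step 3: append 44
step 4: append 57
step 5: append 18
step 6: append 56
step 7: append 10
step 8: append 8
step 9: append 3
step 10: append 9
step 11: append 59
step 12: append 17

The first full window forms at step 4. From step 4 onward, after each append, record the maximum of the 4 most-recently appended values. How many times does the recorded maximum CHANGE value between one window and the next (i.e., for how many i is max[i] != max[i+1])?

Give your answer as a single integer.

Answer: 3

Derivation:
step 1: append 57 -> window=[57] (not full yet)
step 2: append 25 -> window=[57, 25] (not full yet)
step 3: append 44 -> window=[57, 25, 44] (not full yet)
step 4: append 57 -> window=[57, 25, 44, 57] -> max=57
step 5: append 18 -> window=[25, 44, 57, 18] -> max=57
step 6: append 56 -> window=[44, 57, 18, 56] -> max=57
step 7: append 10 -> window=[57, 18, 56, 10] -> max=57
step 8: append 8 -> window=[18, 56, 10, 8] -> max=56
step 9: append 3 -> window=[56, 10, 8, 3] -> max=56
step 10: append 9 -> window=[10, 8, 3, 9] -> max=10
step 11: append 59 -> window=[8, 3, 9, 59] -> max=59
step 12: append 17 -> window=[3, 9, 59, 17] -> max=59
Recorded maximums: 57 57 57 57 56 56 10 59 59
Changes between consecutive maximums: 3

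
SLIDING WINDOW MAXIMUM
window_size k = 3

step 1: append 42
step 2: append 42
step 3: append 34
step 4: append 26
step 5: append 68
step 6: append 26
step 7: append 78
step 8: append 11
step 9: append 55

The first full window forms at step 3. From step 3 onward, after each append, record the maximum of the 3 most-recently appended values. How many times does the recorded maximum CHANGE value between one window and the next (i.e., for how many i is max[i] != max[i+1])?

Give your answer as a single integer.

step 1: append 42 -> window=[42] (not full yet)
step 2: append 42 -> window=[42, 42] (not full yet)
step 3: append 34 -> window=[42, 42, 34] -> max=42
step 4: append 26 -> window=[42, 34, 26] -> max=42
step 5: append 68 -> window=[34, 26, 68] -> max=68
step 6: append 26 -> window=[26, 68, 26] -> max=68
step 7: append 78 -> window=[68, 26, 78] -> max=78
step 8: append 11 -> window=[26, 78, 11] -> max=78
step 9: append 55 -> window=[78, 11, 55] -> max=78
Recorded maximums: 42 42 68 68 78 78 78
Changes between consecutive maximums: 2

Answer: 2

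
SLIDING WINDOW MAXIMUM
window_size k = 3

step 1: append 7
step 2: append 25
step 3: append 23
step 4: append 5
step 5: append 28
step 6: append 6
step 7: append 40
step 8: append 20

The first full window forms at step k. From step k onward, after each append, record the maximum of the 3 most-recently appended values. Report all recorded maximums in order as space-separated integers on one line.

step 1: append 7 -> window=[7] (not full yet)
step 2: append 25 -> window=[7, 25] (not full yet)
step 3: append 23 -> window=[7, 25, 23] -> max=25
step 4: append 5 -> window=[25, 23, 5] -> max=25
step 5: append 28 -> window=[23, 5, 28] -> max=28
step 6: append 6 -> window=[5, 28, 6] -> max=28
step 7: append 40 -> window=[28, 6, 40] -> max=40
step 8: append 20 -> window=[6, 40, 20] -> max=40

Answer: 25 25 28 28 40 40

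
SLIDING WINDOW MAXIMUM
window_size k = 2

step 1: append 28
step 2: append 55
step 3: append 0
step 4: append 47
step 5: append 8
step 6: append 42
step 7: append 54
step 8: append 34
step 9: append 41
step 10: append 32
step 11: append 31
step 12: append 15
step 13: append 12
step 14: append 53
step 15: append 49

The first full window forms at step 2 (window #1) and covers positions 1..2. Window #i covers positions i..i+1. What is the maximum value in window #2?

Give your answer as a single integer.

step 1: append 28 -> window=[28] (not full yet)
step 2: append 55 -> window=[28, 55] -> max=55
step 3: append 0 -> window=[55, 0] -> max=55
Window #2 max = 55

Answer: 55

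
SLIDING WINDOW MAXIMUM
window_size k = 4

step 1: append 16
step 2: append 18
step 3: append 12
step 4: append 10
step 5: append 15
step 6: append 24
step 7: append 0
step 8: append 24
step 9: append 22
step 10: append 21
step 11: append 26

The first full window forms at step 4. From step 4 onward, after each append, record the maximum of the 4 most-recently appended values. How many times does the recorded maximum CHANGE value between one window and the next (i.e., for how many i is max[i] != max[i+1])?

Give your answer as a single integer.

step 1: append 16 -> window=[16] (not full yet)
step 2: append 18 -> window=[16, 18] (not full yet)
step 3: append 12 -> window=[16, 18, 12] (not full yet)
step 4: append 10 -> window=[16, 18, 12, 10] -> max=18
step 5: append 15 -> window=[18, 12, 10, 15] -> max=18
step 6: append 24 -> window=[12, 10, 15, 24] -> max=24
step 7: append 0 -> window=[10, 15, 24, 0] -> max=24
step 8: append 24 -> window=[15, 24, 0, 24] -> max=24
step 9: append 22 -> window=[24, 0, 24, 22] -> max=24
step 10: append 21 -> window=[0, 24, 22, 21] -> max=24
step 11: append 26 -> window=[24, 22, 21, 26] -> max=26
Recorded maximums: 18 18 24 24 24 24 24 26
Changes between consecutive maximums: 2

Answer: 2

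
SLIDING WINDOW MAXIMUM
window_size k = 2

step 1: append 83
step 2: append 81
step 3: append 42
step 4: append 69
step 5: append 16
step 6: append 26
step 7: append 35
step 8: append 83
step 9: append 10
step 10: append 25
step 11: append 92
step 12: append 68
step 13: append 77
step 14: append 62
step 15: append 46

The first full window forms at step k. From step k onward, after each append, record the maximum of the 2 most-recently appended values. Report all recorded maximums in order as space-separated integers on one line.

step 1: append 83 -> window=[83] (not full yet)
step 2: append 81 -> window=[83, 81] -> max=83
step 3: append 42 -> window=[81, 42] -> max=81
step 4: append 69 -> window=[42, 69] -> max=69
step 5: append 16 -> window=[69, 16] -> max=69
step 6: append 26 -> window=[16, 26] -> max=26
step 7: append 35 -> window=[26, 35] -> max=35
step 8: append 83 -> window=[35, 83] -> max=83
step 9: append 10 -> window=[83, 10] -> max=83
step 10: append 25 -> window=[10, 25] -> max=25
step 11: append 92 -> window=[25, 92] -> max=92
step 12: append 68 -> window=[92, 68] -> max=92
step 13: append 77 -> window=[68, 77] -> max=77
step 14: append 62 -> window=[77, 62] -> max=77
step 15: append 46 -> window=[62, 46] -> max=62

Answer: 83 81 69 69 26 35 83 83 25 92 92 77 77 62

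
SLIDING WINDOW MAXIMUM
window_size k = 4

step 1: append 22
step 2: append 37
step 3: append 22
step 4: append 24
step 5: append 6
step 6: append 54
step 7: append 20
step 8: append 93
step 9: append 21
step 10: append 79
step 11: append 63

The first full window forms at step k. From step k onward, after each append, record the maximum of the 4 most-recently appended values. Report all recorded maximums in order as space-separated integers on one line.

Answer: 37 37 54 54 93 93 93 93

Derivation:
step 1: append 22 -> window=[22] (not full yet)
step 2: append 37 -> window=[22, 37] (not full yet)
step 3: append 22 -> window=[22, 37, 22] (not full yet)
step 4: append 24 -> window=[22, 37, 22, 24] -> max=37
step 5: append 6 -> window=[37, 22, 24, 6] -> max=37
step 6: append 54 -> window=[22, 24, 6, 54] -> max=54
step 7: append 20 -> window=[24, 6, 54, 20] -> max=54
step 8: append 93 -> window=[6, 54, 20, 93] -> max=93
step 9: append 21 -> window=[54, 20, 93, 21] -> max=93
step 10: append 79 -> window=[20, 93, 21, 79] -> max=93
step 11: append 63 -> window=[93, 21, 79, 63] -> max=93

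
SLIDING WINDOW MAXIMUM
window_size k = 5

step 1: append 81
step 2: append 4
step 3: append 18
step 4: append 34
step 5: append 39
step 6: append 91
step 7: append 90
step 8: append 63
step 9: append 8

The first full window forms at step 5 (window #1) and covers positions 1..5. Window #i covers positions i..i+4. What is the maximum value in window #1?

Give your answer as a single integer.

Answer: 81

Derivation:
step 1: append 81 -> window=[81] (not full yet)
step 2: append 4 -> window=[81, 4] (not full yet)
step 3: append 18 -> window=[81, 4, 18] (not full yet)
step 4: append 34 -> window=[81, 4, 18, 34] (not full yet)
step 5: append 39 -> window=[81, 4, 18, 34, 39] -> max=81
Window #1 max = 81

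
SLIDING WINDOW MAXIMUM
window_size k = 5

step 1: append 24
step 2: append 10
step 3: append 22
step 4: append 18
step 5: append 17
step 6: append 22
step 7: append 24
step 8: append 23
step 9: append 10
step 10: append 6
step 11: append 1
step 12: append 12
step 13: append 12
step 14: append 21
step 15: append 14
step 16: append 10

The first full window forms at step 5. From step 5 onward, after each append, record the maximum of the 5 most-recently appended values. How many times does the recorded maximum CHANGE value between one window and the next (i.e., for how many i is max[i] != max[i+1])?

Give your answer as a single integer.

step 1: append 24 -> window=[24] (not full yet)
step 2: append 10 -> window=[24, 10] (not full yet)
step 3: append 22 -> window=[24, 10, 22] (not full yet)
step 4: append 18 -> window=[24, 10, 22, 18] (not full yet)
step 5: append 17 -> window=[24, 10, 22, 18, 17] -> max=24
step 6: append 22 -> window=[10, 22, 18, 17, 22] -> max=22
step 7: append 24 -> window=[22, 18, 17, 22, 24] -> max=24
step 8: append 23 -> window=[18, 17, 22, 24, 23] -> max=24
step 9: append 10 -> window=[17, 22, 24, 23, 10] -> max=24
step 10: append 6 -> window=[22, 24, 23, 10, 6] -> max=24
step 11: append 1 -> window=[24, 23, 10, 6, 1] -> max=24
step 12: append 12 -> window=[23, 10, 6, 1, 12] -> max=23
step 13: append 12 -> window=[10, 6, 1, 12, 12] -> max=12
step 14: append 21 -> window=[6, 1, 12, 12, 21] -> max=21
step 15: append 14 -> window=[1, 12, 12, 21, 14] -> max=21
step 16: append 10 -> window=[12, 12, 21, 14, 10] -> max=21
Recorded maximums: 24 22 24 24 24 24 24 23 12 21 21 21
Changes between consecutive maximums: 5

Answer: 5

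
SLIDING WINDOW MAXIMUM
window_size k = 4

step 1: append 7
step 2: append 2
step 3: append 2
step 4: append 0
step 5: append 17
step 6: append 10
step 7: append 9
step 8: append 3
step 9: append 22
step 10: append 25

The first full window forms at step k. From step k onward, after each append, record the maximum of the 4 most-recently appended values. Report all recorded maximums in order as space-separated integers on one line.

step 1: append 7 -> window=[7] (not full yet)
step 2: append 2 -> window=[7, 2] (not full yet)
step 3: append 2 -> window=[7, 2, 2] (not full yet)
step 4: append 0 -> window=[7, 2, 2, 0] -> max=7
step 5: append 17 -> window=[2, 2, 0, 17] -> max=17
step 6: append 10 -> window=[2, 0, 17, 10] -> max=17
step 7: append 9 -> window=[0, 17, 10, 9] -> max=17
step 8: append 3 -> window=[17, 10, 9, 3] -> max=17
step 9: append 22 -> window=[10, 9, 3, 22] -> max=22
step 10: append 25 -> window=[9, 3, 22, 25] -> max=25

Answer: 7 17 17 17 17 22 25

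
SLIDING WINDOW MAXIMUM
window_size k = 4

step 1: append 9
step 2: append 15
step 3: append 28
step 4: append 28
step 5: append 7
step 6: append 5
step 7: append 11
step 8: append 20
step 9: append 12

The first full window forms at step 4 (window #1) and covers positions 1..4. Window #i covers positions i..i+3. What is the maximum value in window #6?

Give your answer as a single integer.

step 1: append 9 -> window=[9] (not full yet)
step 2: append 15 -> window=[9, 15] (not full yet)
step 3: append 28 -> window=[9, 15, 28] (not full yet)
step 4: append 28 -> window=[9, 15, 28, 28] -> max=28
step 5: append 7 -> window=[15, 28, 28, 7] -> max=28
step 6: append 5 -> window=[28, 28, 7, 5] -> max=28
step 7: append 11 -> window=[28, 7, 5, 11] -> max=28
step 8: append 20 -> window=[7, 5, 11, 20] -> max=20
step 9: append 12 -> window=[5, 11, 20, 12] -> max=20
Window #6 max = 20

Answer: 20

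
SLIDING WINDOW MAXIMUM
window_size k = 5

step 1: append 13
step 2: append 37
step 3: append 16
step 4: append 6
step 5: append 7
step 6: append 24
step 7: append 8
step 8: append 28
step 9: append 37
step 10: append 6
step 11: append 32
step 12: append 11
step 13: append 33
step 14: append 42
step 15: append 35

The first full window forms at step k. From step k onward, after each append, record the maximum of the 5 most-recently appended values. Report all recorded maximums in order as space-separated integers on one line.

Answer: 37 37 24 28 37 37 37 37 37 42 42

Derivation:
step 1: append 13 -> window=[13] (not full yet)
step 2: append 37 -> window=[13, 37] (not full yet)
step 3: append 16 -> window=[13, 37, 16] (not full yet)
step 4: append 6 -> window=[13, 37, 16, 6] (not full yet)
step 5: append 7 -> window=[13, 37, 16, 6, 7] -> max=37
step 6: append 24 -> window=[37, 16, 6, 7, 24] -> max=37
step 7: append 8 -> window=[16, 6, 7, 24, 8] -> max=24
step 8: append 28 -> window=[6, 7, 24, 8, 28] -> max=28
step 9: append 37 -> window=[7, 24, 8, 28, 37] -> max=37
step 10: append 6 -> window=[24, 8, 28, 37, 6] -> max=37
step 11: append 32 -> window=[8, 28, 37, 6, 32] -> max=37
step 12: append 11 -> window=[28, 37, 6, 32, 11] -> max=37
step 13: append 33 -> window=[37, 6, 32, 11, 33] -> max=37
step 14: append 42 -> window=[6, 32, 11, 33, 42] -> max=42
step 15: append 35 -> window=[32, 11, 33, 42, 35] -> max=42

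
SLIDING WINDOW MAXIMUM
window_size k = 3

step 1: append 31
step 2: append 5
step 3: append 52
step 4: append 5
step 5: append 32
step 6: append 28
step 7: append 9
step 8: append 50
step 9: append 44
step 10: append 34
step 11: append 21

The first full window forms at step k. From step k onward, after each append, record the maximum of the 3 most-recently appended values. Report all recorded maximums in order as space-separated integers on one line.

step 1: append 31 -> window=[31] (not full yet)
step 2: append 5 -> window=[31, 5] (not full yet)
step 3: append 52 -> window=[31, 5, 52] -> max=52
step 4: append 5 -> window=[5, 52, 5] -> max=52
step 5: append 32 -> window=[52, 5, 32] -> max=52
step 6: append 28 -> window=[5, 32, 28] -> max=32
step 7: append 9 -> window=[32, 28, 9] -> max=32
step 8: append 50 -> window=[28, 9, 50] -> max=50
step 9: append 44 -> window=[9, 50, 44] -> max=50
step 10: append 34 -> window=[50, 44, 34] -> max=50
step 11: append 21 -> window=[44, 34, 21] -> max=44

Answer: 52 52 52 32 32 50 50 50 44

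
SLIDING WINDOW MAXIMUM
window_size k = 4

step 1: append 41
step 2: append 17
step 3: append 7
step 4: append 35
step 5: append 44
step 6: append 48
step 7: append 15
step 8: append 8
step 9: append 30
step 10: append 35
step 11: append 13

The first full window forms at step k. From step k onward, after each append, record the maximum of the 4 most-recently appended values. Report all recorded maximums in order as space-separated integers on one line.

step 1: append 41 -> window=[41] (not full yet)
step 2: append 17 -> window=[41, 17] (not full yet)
step 3: append 7 -> window=[41, 17, 7] (not full yet)
step 4: append 35 -> window=[41, 17, 7, 35] -> max=41
step 5: append 44 -> window=[17, 7, 35, 44] -> max=44
step 6: append 48 -> window=[7, 35, 44, 48] -> max=48
step 7: append 15 -> window=[35, 44, 48, 15] -> max=48
step 8: append 8 -> window=[44, 48, 15, 8] -> max=48
step 9: append 30 -> window=[48, 15, 8, 30] -> max=48
step 10: append 35 -> window=[15, 8, 30, 35] -> max=35
step 11: append 13 -> window=[8, 30, 35, 13] -> max=35

Answer: 41 44 48 48 48 48 35 35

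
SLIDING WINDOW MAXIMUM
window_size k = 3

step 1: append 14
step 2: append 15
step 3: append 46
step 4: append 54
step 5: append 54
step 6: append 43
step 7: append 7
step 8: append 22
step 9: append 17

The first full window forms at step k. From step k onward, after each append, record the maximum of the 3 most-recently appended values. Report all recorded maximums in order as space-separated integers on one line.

step 1: append 14 -> window=[14] (not full yet)
step 2: append 15 -> window=[14, 15] (not full yet)
step 3: append 46 -> window=[14, 15, 46] -> max=46
step 4: append 54 -> window=[15, 46, 54] -> max=54
step 5: append 54 -> window=[46, 54, 54] -> max=54
step 6: append 43 -> window=[54, 54, 43] -> max=54
step 7: append 7 -> window=[54, 43, 7] -> max=54
step 8: append 22 -> window=[43, 7, 22] -> max=43
step 9: append 17 -> window=[7, 22, 17] -> max=22

Answer: 46 54 54 54 54 43 22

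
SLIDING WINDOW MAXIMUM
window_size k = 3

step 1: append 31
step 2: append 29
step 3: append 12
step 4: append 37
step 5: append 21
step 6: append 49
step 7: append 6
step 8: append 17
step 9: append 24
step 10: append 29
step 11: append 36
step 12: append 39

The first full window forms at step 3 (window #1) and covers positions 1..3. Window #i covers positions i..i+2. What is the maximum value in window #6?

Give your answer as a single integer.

Answer: 49

Derivation:
step 1: append 31 -> window=[31] (not full yet)
step 2: append 29 -> window=[31, 29] (not full yet)
step 3: append 12 -> window=[31, 29, 12] -> max=31
step 4: append 37 -> window=[29, 12, 37] -> max=37
step 5: append 21 -> window=[12, 37, 21] -> max=37
step 6: append 49 -> window=[37, 21, 49] -> max=49
step 7: append 6 -> window=[21, 49, 6] -> max=49
step 8: append 17 -> window=[49, 6, 17] -> max=49
Window #6 max = 49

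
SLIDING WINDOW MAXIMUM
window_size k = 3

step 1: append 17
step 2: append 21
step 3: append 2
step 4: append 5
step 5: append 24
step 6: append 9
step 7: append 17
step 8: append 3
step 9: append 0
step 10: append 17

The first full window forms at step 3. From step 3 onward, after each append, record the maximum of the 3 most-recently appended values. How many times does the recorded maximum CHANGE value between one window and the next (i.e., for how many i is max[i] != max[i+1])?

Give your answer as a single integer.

step 1: append 17 -> window=[17] (not full yet)
step 2: append 21 -> window=[17, 21] (not full yet)
step 3: append 2 -> window=[17, 21, 2] -> max=21
step 4: append 5 -> window=[21, 2, 5] -> max=21
step 5: append 24 -> window=[2, 5, 24] -> max=24
step 6: append 9 -> window=[5, 24, 9] -> max=24
step 7: append 17 -> window=[24, 9, 17] -> max=24
step 8: append 3 -> window=[9, 17, 3] -> max=17
step 9: append 0 -> window=[17, 3, 0] -> max=17
step 10: append 17 -> window=[3, 0, 17] -> max=17
Recorded maximums: 21 21 24 24 24 17 17 17
Changes between consecutive maximums: 2

Answer: 2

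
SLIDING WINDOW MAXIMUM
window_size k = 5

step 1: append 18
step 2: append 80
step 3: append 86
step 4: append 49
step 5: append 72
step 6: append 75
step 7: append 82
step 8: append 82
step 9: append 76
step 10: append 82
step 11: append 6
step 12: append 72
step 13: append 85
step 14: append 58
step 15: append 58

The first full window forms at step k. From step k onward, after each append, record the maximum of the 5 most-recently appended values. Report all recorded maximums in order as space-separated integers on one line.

Answer: 86 86 86 82 82 82 82 82 85 85 85

Derivation:
step 1: append 18 -> window=[18] (not full yet)
step 2: append 80 -> window=[18, 80] (not full yet)
step 3: append 86 -> window=[18, 80, 86] (not full yet)
step 4: append 49 -> window=[18, 80, 86, 49] (not full yet)
step 5: append 72 -> window=[18, 80, 86, 49, 72] -> max=86
step 6: append 75 -> window=[80, 86, 49, 72, 75] -> max=86
step 7: append 82 -> window=[86, 49, 72, 75, 82] -> max=86
step 8: append 82 -> window=[49, 72, 75, 82, 82] -> max=82
step 9: append 76 -> window=[72, 75, 82, 82, 76] -> max=82
step 10: append 82 -> window=[75, 82, 82, 76, 82] -> max=82
step 11: append 6 -> window=[82, 82, 76, 82, 6] -> max=82
step 12: append 72 -> window=[82, 76, 82, 6, 72] -> max=82
step 13: append 85 -> window=[76, 82, 6, 72, 85] -> max=85
step 14: append 58 -> window=[82, 6, 72, 85, 58] -> max=85
step 15: append 58 -> window=[6, 72, 85, 58, 58] -> max=85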